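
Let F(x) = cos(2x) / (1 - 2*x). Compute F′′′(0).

Use 1/(1 - r) = Σ r^k on the denominator, then take the Cauchy product.
From the series, [x^3] F = 4; multiply by 3! = 6 to get 24.

24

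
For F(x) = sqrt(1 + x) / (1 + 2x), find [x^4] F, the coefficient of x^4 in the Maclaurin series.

Expand each factor separately, then convolve coefficients.
F(0) = 1
F′(0) = -3/2
F′′(0) = 23/4
F′′′(0) = -273/8
F^(4)(0) = 4353/16
So c_4 = F^(4)(0)/4! = 1451/128.

1451/128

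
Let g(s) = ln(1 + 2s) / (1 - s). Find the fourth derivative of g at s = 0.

Use 1/(1 - r) = Σ r^k on the denominator, then take the Cauchy product.
The coefficient of s^4 in the expansion is -4/3, so g^(4)(0) = 4! * (-4/3) = -32.

-32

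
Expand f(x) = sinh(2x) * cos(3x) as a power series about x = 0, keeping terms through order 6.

61*x^5/60 - 23*x^3/3 + 2*x

Write out both Maclaurin series and multiply, keeping only the needed powers.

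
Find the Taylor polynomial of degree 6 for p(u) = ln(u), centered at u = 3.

-(u - 3)^6/4374 + (u - 3)^5/1215 - (u - 3)^4/324 + (u - 3)^3/81 - (u - 3)^2/18 + (u - 3)/3 + ln(3)

Apply the Taylor formula c_k = f^(k)(a)/k!.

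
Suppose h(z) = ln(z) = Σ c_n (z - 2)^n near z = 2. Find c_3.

Differentiate repeatedly and evaluate at the center.

1/24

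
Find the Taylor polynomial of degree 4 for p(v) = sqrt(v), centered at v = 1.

Use the known series and substitute for the argument.

-5*(v - 1)^4/128 + (v - 1)^3/16 - (v - 1)^2/8 + (v - 1)/2 + 1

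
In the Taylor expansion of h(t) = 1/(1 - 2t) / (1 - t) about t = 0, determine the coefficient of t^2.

7

Multiply the two series term by term and collect like powers.
h(0) = 1
h′(0) = 3
h′′(0) = 14
So c_2 = h′′(0)/2! = 7.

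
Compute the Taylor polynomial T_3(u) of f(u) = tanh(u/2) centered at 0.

f(0) = 0
f′(0) = 1/2
f′′(0) = 0
f′′′(0) = -1/4

-u^3/24 + u/2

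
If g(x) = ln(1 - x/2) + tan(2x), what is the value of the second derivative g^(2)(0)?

-1/4

Expand each term separately and add.
From the series, [x^2] g = -1/8; multiply by 2! = 2 to get -1/4.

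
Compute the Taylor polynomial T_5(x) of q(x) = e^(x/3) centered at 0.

x^5/29160 + x^4/1944 + x^3/162 + x^2/18 + x/3 + 1

[x^0] = 1;  [x^1] = 1/3;  [x^2] = 1/18;  [x^3] = 1/162;  [x^4] = 1/1944;  [x^5] = 1/29160.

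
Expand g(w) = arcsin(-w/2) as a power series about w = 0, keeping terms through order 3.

g(0) = 0
g′(0) = -1/2
g′′(0) = 0
g′′′(0) = -1/8

-w^3/48 - w/2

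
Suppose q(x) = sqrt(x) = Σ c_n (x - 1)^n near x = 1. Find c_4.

-5/128

Use the known series and substitute for the argument.
q(1) = 1
q′(1) = 1/2
q′′(1) = -1/4
q′′′(1) = 3/8
q^(4)(1) = -15/16
So c_4 = q^(4)(1)/4! = -5/128.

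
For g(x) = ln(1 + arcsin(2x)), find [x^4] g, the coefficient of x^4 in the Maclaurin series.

-20/3

Let u equal the inner series; expand the outer function in u and truncate.
g(0) = 0
g′(0) = 2
g′′(0) = -4
g′′′(0) = 24
g^(4)(0) = -160
So c_4 = g^(4)(0)/4! = -20/3.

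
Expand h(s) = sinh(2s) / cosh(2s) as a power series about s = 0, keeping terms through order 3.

-8*s^3/3 + 2*s

Divide the numerator series by the denominator series (power-series long division).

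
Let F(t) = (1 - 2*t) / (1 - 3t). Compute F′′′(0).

54

Shift and add copies of the series according to the polynomial's terms.
The coefficient of t^3 in the expansion is 9, so F′′′(0) = 3! * (9) = 54.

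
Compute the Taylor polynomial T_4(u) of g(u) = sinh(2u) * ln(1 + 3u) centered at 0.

Take the Cauchy product of the two expansions.
g(0) = 0
g′(0) = 0
g′′(0) = 12
g′′′(0) = -54
g^(4)(0) = 528
The Taylor polynomial is Σ g^(k)(0)/k! · u^k.

22*u^4 - 9*u^3 + 6*u^2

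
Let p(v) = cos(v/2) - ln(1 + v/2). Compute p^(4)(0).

7/16

Expand each term separately and add.
The coefficient of v^4 in the expansion is 7/384, so p^(4)(0) = 4! * (7/384) = 7/16.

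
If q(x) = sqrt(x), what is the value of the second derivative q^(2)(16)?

From the series, [(x - 16)^2] q = -1/512; multiply by 2! = 2 to get -1/256.

-1/256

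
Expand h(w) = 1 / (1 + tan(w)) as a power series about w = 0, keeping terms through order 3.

Write 1/(1+u) = 1 - u + u^2 - u^3 + ... and substitute the series for u.
h(0) = 1
h′(0) = -1
h′′(0) = 2
h′′′(0) = -8

-4*w^3/3 + w^2 - w + 1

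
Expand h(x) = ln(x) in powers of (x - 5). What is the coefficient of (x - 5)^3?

1/375

h(5) = ln(5)
h′(5) = 1/5
h′′(5) = -1/25
h′′′(5) = 2/125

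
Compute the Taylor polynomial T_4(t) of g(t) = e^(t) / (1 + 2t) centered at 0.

Write out both Maclaurin series and multiply, keeping only the needed powers.
[t^0] = 1;  [t^1] = -1;  [t^2] = 5/2;  [t^3] = -29/6;  [t^4] = 233/24.

233*t^4/24 - 29*t^3/6 + 5*t^2/2 - t + 1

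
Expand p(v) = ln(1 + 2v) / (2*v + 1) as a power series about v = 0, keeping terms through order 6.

-784*v^6/5 + 1096*v^5/15 - 100*v^4/3 + 44*v^3/3 - 6*v^2 + 2*v

Multiply the numerator's expansion by the denominator's geometric series.
p(0) = 0
p′(0) = 2
p′′(0) = -12
p′′′(0) = 88
p^(4)(0) = -800
p^(5)(0) = 8768
p^(6)(0) = -112896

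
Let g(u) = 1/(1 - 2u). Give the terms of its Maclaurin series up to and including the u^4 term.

g(0) = 1
g′(0) = 2
g′′(0) = 8
g′′′(0) = 48
g^(4)(0) = 384

16*u^4 + 8*u^3 + 4*u^2 + 2*u + 1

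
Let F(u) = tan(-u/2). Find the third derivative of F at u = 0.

-1/4

Differentiate repeatedly and evaluate at the center.
The coefficient of u^3 in the expansion is -1/24, so F′′′(0) = 3! * (-1/24) = -1/4.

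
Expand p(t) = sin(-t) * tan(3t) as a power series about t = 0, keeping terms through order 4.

-17*t^4/2 - 3*t^2

Take the Cauchy product of the two expansions.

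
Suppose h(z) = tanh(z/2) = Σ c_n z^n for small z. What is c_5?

1/240

h(0) = 0
h′(0) = 1/2
h′′(0) = 0
h′′′(0) = -1/4
h^(4)(0) = 0
h^(5)(0) = 1/2
Dividing each by k! gives the coefficients c_0, ..., c_5.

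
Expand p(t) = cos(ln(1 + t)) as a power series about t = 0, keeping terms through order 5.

Compose series: expand the inner function first, then feed it into the outer expansion.
p(0) = 1
p′(0) = 0
p′′(0) = -1
p′′′(0) = 3
p^(4)(0) = -10
p^(5)(0) = 40
Dividing each by k! gives the coefficients c_0, ..., c_5.

t^5/3 - 5*t^4/12 + t^3/2 - t^2/2 + 1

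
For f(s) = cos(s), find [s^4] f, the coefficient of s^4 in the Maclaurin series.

[s^0] = 1;  [s^1] = 0;  [s^2] = -1/2;  [s^3] = 0;  [s^4] = 1/24.

1/24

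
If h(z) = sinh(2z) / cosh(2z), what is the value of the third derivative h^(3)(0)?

Invert the denominator's series and multiply.
From the series, [z^3] h = -8/3; multiply by 3! = 6 to get -16.

-16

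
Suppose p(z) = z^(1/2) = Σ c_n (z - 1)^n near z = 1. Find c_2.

p(1) = 1
p′(1) = 1/2
p′′(1) = -1/4
So c_2 = p′′(1)/2! = -1/8.

-1/8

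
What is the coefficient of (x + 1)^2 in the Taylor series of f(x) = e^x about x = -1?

e^(-1)/2

Differentiate repeatedly and evaluate at the center.
[(x + 1)^0] = e^(-1);  [(x + 1)^1] = e^(-1);  [(x + 1)^2] = e^(-1)/2.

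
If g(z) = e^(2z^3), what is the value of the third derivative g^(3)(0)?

12

Differentiate repeatedly and evaluate at the center.
From the series, [z^3] g = 2; multiply by 3! = 6 to get 12.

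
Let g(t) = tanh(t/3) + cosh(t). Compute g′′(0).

Combine the two series term by term.
From the series, [t^2] g = 1/2; multiply by 2! = 2 to get 1.

1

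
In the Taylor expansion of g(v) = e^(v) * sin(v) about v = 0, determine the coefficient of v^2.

Expand each factor separately, then convolve coefficients.
[v^0] = 0;  [v^1] = 1;  [v^2] = 1.

1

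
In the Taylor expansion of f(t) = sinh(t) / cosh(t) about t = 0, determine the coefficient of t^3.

Divide the numerator series by the denominator series (power-series long division).
[t^0] = 0;  [t^1] = 1;  [t^2] = 0;  [t^3] = -1/3.

-1/3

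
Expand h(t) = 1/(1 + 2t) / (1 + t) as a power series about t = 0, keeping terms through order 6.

127*t^6 - 63*t^5 + 31*t^4 - 15*t^3 + 7*t^2 - 3*t + 1

Multiply the two series term by term and collect like powers.
h(0) = 1
h′(0) = -3
h′′(0) = 14
h′′′(0) = -90
h^(4)(0) = 744
h^(5)(0) = -7560
h^(6)(0) = 91440
The Taylor polynomial is Σ h^(k)(0)/k! · t^k.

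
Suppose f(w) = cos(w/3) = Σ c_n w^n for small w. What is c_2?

f(0) = 1
f′(0) = 0
f′′(0) = -1/9
So c_2 = f′′(0)/2! = -1/18.

-1/18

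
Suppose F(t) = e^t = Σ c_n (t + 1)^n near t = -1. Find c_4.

c_4 = F^(4)(-1)/4! = e^(-1)/24.

e^(-1)/24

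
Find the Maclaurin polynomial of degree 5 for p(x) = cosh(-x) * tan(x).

41*x^5/120 + 5*x^3/6 + x

Write out both Maclaurin series and multiply, keeping only the needed powers.
p(0) = 0
p′(0) = 1
p′′(0) = 0
p′′′(0) = 5
p^(4)(0) = 0
p^(5)(0) = 41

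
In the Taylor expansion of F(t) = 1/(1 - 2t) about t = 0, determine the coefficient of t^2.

F(0) = 1
F′(0) = 2
F′′(0) = 8
Dividing each by k! gives the coefficients c_0, ..., c_2.

4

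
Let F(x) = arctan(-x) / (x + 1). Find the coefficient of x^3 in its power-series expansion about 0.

-2/3

Expand 1/(denominator) as a geometric series and multiply by the numerator's series.
F(0) = 0
F′(0) = -1
F′′(0) = 2
F′′′(0) = -4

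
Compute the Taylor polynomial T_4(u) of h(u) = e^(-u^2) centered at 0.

u^4/2 - u^2 + 1

[u^0] = 1;  [u^1] = 0;  [u^2] = -1;  [u^3] = 0;  [u^4] = 1/2.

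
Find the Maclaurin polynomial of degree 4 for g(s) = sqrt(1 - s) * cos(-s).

Write out both Maclaurin series and multiply, keeping only the needed powers.
g(0) = 1
g′(0) = -1/2
g′′(0) = -5/4
g′′′(0) = 9/8
g^(4)(0) = 25/16
The Taylor polynomial is Σ g^(k)(0)/k! · s^k.

25*s^4/384 + 3*s^3/16 - 5*s^2/8 - s/2 + 1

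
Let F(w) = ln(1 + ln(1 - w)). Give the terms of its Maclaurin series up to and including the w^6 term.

Substitute the inner expansion into the outer series and collect powers.

-917*w^6/360 - 19*w^5/10 - 35*w^4/24 - 7*w^3/6 - w^2 - w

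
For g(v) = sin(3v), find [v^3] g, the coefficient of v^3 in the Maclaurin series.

-9/2

[v^0] = 0;  [v^1] = 3;  [v^2] = 0;  [v^3] = -9/2.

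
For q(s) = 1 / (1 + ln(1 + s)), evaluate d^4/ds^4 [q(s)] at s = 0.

88

Use the geometric series for the reciprocal, then substitute.
The coefficient of s^4 in the expansion is 11/3, so q^(4)(0) = 4! * (11/3) = 88.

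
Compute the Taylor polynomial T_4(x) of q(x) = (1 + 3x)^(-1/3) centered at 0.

35*x^4/3 - 14*x^3/3 + 2*x^2 - x + 1

q(0) = 1
q′(0) = -1
q′′(0) = 4
q′′′(0) = -28
q^(4)(0) = 280
Then c_k = q^(k)(0)/k! gives each Taylor coefficient.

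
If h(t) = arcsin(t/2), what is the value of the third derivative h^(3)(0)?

1/8

Apply the Taylor formula c_k = f^(k)(a)/k!.
The coefficient of t^3 in the expansion is 1/48, so h′′′(0) = 3! * (1/48) = 1/8.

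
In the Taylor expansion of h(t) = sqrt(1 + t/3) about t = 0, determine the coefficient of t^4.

h(0) = 1
h′(0) = 1/6
h′′(0) = -1/36
h′′′(0) = 1/72
h^(4)(0) = -5/432

-5/10368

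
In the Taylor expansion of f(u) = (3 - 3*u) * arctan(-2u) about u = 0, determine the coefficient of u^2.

6

Shift and add copies of the series according to the polynomial's terms.
So c_2 = f′′(0)/2! = 6.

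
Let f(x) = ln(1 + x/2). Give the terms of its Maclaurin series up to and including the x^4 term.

-x^4/64 + x^3/24 - x^2/8 + x/2

[x^0] = 0;  [x^1] = 1/2;  [x^2] = -1/8;  [x^3] = 1/24;  [x^4] = -1/64.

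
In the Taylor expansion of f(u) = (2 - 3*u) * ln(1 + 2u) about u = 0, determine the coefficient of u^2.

Distribute the polynomial across the series and collect like powers.
[u^0] = 0;  [u^1] = 4;  [u^2] = -10.
So c_2 = f′′(0)/2! = -10.

-10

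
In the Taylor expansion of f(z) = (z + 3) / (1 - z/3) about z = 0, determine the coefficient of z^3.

Multiply each power in the prefactor through the base expansion.
f(0) = 3
f′(0) = 2
f′′(0) = 4/3
f′′′(0) = 4/3
Dividing each by k! gives the coefficients c_0, ..., c_3.

2/9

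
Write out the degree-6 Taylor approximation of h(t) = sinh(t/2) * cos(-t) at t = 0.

Take the Cauchy product of the two expansions.

41*t^5/3840 - 11*t^3/48 + t/2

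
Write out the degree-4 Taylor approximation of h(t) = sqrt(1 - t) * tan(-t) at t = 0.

11*t^4/48 - 5*t^3/24 + t^2/2 - t

Multiply the two series term by term and collect like powers.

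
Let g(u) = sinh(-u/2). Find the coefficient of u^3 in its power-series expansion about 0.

-1/48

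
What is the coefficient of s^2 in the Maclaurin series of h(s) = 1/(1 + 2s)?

4

[s^0] = 1;  [s^1] = -2;  [s^2] = 4.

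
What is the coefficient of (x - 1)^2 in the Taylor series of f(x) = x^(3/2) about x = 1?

3/8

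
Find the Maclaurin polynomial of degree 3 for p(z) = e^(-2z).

Differentiate repeatedly and evaluate at the center.
p(0) = 1
p′(0) = -2
p′′(0) = 4
p′′′(0) = -8

-4*z^3/3 + 2*z^2 - 2*z + 1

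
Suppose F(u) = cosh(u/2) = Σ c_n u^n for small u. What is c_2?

Use the known series and substitute for the argument.
F(0) = 1
F′(0) = 0
F′′(0) = 1/4
So c_2 = F′′(0)/2! = 1/8.

1/8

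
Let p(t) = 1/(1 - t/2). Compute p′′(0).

1/2

The coefficient of t^2 in the expansion is 1/4, so p′′(0) = 2! * (1/4) = 1/2.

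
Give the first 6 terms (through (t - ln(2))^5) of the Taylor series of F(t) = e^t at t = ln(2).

(t - ln(2))^5/60 + (t - ln(2))^4/12 + (t - ln(2))^3/3 + (t - ln(2))^2 + 2*(t - ln(2)) + 2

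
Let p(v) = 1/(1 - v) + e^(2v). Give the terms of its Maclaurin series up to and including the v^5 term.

Combine the two series term by term.
[v^0] = 2;  [v^1] = 3;  [v^2] = 3;  [v^3] = 7/3;  [v^4] = 5/3;  [v^5] = 19/15.

19*v^5/15 + 5*v^4/3 + 7*v^3/3 + 3*v^2 + 3*v + 2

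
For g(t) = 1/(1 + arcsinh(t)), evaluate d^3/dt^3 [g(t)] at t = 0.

-5

Let u equal the inner series; expand the outer function in u and truncate.
The coefficient of t^3 in the expansion is -5/6, so g′′′(0) = 3! * (-5/6) = -5.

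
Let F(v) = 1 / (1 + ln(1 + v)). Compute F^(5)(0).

Write 1/(1+u) = 1 - u + u^2 - u^3 + ... and substitute the series for u.
The coefficient of v^5 in the expansion is -347/60, so F^(5)(0) = 5! * (-347/60) = -694.

-694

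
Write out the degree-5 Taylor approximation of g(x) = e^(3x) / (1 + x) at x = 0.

Take the Cauchy product of the two expansions.
g(0) = 1
g′(0) = 2
g′′(0) = 5
g′′′(0) = 12
g^(4)(0) = 33
g^(5)(0) = 78

13*x^5/20 + 11*x^4/8 + 2*x^3 + 5*x^2/2 + 2*x + 1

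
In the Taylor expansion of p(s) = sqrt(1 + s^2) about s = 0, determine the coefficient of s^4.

p(0) = 1
p′(0) = 0
p′′(0) = 1
p′′′(0) = 0
p^(4)(0) = -3
So c_4 = p^(4)(0)/4! = -1/8.

-1/8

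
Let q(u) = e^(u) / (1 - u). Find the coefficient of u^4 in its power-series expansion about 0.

65/24

Write out both Maclaurin series and multiply, keeping only the needed powers.
[u^0] = 1;  [u^1] = 2;  [u^2] = 5/2;  [u^3] = 8/3;  [u^4] = 65/24.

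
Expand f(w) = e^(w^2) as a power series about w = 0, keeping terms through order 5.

w^4/2 + w^2 + 1

Compute the successive derivatives at the expansion point and divide by k!.
f(0) = 1
f′(0) = 0
f′′(0) = 2
f′′′(0) = 0
f^(4)(0) = 12
f^(5)(0) = 0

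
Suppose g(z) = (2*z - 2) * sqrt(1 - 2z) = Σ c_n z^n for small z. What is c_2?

-1

Multiply each power in the prefactor through the base expansion.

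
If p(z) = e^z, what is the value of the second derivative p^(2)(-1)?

From the series, [(z + 1)^2] p = e^(-1)/2; multiply by 2! = 2 to get e^(-1).

e^(-1)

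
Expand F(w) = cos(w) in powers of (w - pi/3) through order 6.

-(w - pi/3)^6/1440 - sqrt(3)*(w - pi/3)^5/240 + (w - pi/3)^4/48 + sqrt(3)*(w - pi/3)^3/12 - (w - pi/3)^2/4 - sqrt(3)*(w - pi/3)/2 + 1/2

F(pi/3) = 1/2
F′(pi/3) = -sqrt(3)/2
F′′(pi/3) = -1/2
F′′′(pi/3) = sqrt(3)/2
F^(4)(pi/3) = 1/2
F^(5)(pi/3) = -sqrt(3)/2
F^(6)(pi/3) = -1/2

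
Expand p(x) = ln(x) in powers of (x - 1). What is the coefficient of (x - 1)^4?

-1/4

p(1) = 0
p′(1) = 1
p′′(1) = -1
p′′′(1) = 2
p^(4)(1) = -6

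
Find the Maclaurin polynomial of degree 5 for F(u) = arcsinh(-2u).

-12*u^5/5 + 4*u^3/3 - 2*u

Use the known series and substitute for the argument.
F(0) = 0
F′(0) = -2
F′′(0) = 0
F′′′(0) = 8
F^(4)(0) = 0
F^(5)(0) = -288
Then c_k = F^(k)(0)/k! gives each Taylor coefficient.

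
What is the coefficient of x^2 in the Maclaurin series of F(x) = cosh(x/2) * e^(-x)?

Write out both Maclaurin series and multiply, keeping only the needed powers.
[x^0] = 1;  [x^1] = -1;  [x^2] = 5/8.
So c_2 = F′′(0)/2! = 5/8.

5/8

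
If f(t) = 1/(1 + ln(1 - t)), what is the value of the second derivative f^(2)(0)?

Compose series: expand the inner function first, then feed it into the outer expansion.
The coefficient of t^2 in the expansion is 3/2, so f′′(0) = 2! * (3/2) = 3.

3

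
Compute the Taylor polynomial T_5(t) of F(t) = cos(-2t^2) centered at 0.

F(0) = 1
F′(0) = 0
F′′(0) = 0
F′′′(0) = 0
F^(4)(0) = -48
F^(5)(0) = 0
The Taylor polynomial is Σ F^(k)(0)/k! · t^k.

1 - 2*t^4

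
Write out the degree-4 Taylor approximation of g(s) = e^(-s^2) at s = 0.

s^4/2 - s^2 + 1

g(0) = 1
g′(0) = 0
g′′(0) = -2
g′′′(0) = 0
g^(4)(0) = 12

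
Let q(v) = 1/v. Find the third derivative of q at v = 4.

The coefficient of (v - 4)^3 in the expansion is -1/256, so q′′′(4) = 3! * (-1/256) = -3/128.

-3/128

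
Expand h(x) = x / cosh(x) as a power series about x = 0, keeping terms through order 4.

Divide the numerator series by the denominator series (power-series long division).
h(0) = 0
h′(0) = 1
h′′(0) = 0
h′′′(0) = -3
h^(4)(0) = 0

-x^3/2 + x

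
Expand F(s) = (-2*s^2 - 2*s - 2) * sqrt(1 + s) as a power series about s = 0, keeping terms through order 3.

-7*s^3/8 - 11*s^2/4 - 3*s - 2

Shift and add copies of the series according to the polynomial's terms.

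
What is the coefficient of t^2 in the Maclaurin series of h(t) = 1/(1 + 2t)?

4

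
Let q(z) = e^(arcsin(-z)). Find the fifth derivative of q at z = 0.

-20

Substitute the inner expansion into the outer series and collect powers.
The coefficient of z^5 in the expansion is -1/6, so q^(5)(0) = 5! * (-1/6) = -20.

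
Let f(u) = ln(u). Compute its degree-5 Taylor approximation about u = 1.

(u - 1)^5/5 - (u - 1)^4/4 + (u - 1)^3/3 - (u - 1)^2/2 + (u - 1)

Use the known series and substitute for the argument.
f(1) = 0
f′(1) = 1
f′′(1) = -1
f′′′(1) = 2
f^(4)(1) = -6
f^(5)(1) = 24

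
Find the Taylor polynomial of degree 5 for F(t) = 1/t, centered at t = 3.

-(t - 3)^5/729 + (t - 3)^4/243 - (t - 3)^3/81 + (t - 3)^2/27 - (t - 3)/9 + 1/3

Differentiate repeatedly and evaluate at the center.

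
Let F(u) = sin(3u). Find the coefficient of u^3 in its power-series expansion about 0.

-9/2

Compute the successive derivatives at the expansion point and divide by k!.
F(0) = 0
F′(0) = 3
F′′(0) = 0
F′′′(0) = -27
So c_3 = F′′′(0)/3! = -9/2.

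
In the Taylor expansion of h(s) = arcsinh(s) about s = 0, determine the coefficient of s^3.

Compute the successive derivatives at the expansion point and divide by k!.
h(0) = 0
h′(0) = 1
h′′(0) = 0
h′′′(0) = -1
So c_3 = h′′′(0)/3! = -1/6.

-1/6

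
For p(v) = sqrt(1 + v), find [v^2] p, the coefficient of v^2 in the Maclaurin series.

p(0) = 1
p′(0) = 1/2
p′′(0) = -1/4
So c_2 = p′′(0)/2! = -1/8.

-1/8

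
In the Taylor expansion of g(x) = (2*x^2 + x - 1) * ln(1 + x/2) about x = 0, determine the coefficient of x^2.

Distribute the polynomial across the series and collect like powers.
g(0) = 0
g′(0) = -1/2
g′′(0) = 5/4

5/8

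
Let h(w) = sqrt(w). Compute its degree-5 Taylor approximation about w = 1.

7*(w - 1)^5/256 - 5*(w - 1)^4/128 + (w - 1)^3/16 - (w - 1)^2/8 + (w - 1)/2 + 1

[(w - 1)^0] = 1;  [(w - 1)^1] = 1/2;  [(w - 1)^2] = -1/8;  [(w - 1)^3] = 1/16;  [(w - 1)^4] = -5/128;  [(w - 1)^5] = 7/256.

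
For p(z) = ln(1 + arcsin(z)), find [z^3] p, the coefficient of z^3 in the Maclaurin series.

1/2

Substitute the inner expansion into the outer series and collect powers.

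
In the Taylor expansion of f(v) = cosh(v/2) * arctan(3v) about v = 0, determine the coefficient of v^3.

-69/8

Write out both Maclaurin series and multiply, keeping only the needed powers.
f(0) = 0
f′(0) = 3
f′′(0) = 0
f′′′(0) = -207/4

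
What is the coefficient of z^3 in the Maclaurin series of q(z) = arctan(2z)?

-8/3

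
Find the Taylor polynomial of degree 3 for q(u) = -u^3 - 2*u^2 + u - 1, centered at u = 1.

-(u - 1)^3 - 5*(u - 1)^2 - 6*(u - 1) - 3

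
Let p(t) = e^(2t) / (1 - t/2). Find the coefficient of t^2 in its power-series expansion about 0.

13/4

Expand each factor separately, then convolve coefficients.
So c_2 = p′′(0)/2! = 13/4.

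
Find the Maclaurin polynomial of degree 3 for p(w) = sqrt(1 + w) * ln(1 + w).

Expand each factor separately, then convolve coefficients.
p(0) = 0
p′(0) = 1
p′′(0) = 0
p′′′(0) = -1/4

-w^3/24 + w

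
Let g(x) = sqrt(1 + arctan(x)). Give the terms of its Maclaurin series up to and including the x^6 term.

-1489*x^6/46080 + 83*x^5/1280 + 17*x^4/384 - 5*x^3/48 - x^2/8 + x/2 + 1

Compose series: expand the inner function first, then feed it into the outer expansion.
g(0) = 1
g′(0) = 1/2
g′′(0) = -1/4
g′′′(0) = -5/8
g^(4)(0) = 17/16
g^(5)(0) = 249/32
g^(6)(0) = -1489/64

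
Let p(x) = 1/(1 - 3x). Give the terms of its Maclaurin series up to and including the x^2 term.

p(0) = 1
p′(0) = 3
p′′(0) = 18

9*x^2 + 3*x + 1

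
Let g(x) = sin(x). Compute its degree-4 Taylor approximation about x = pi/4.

g(pi/4) = sqrt(2)/2
g′(pi/4) = sqrt(2)/2
g′′(pi/4) = -sqrt(2)/2
g′′′(pi/4) = -sqrt(2)/2
g^(4)(pi/4) = sqrt(2)/2

sqrt(2)*(x - pi/4)^4/48 - sqrt(2)*(x - pi/4)^3/12 - sqrt(2)*(x - pi/4)^2/4 + sqrt(2)*(x - pi/4)/2 + sqrt(2)/2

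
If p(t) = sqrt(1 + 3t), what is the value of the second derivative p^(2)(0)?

The coefficient of t^2 in the expansion is -9/8, so p′′(0) = 2! * (-9/8) = -9/4.

-9/4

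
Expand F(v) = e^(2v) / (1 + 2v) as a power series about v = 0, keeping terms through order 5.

-176*v^5/15 + 6*v^4 - 8*v^3/3 + 2*v^2 + 1

Take the Cauchy product of the two expansions.
[v^0] = 1;  [v^1] = 0;  [v^2] = 2;  [v^3] = -8/3;  [v^4] = 6;  [v^5] = -176/15.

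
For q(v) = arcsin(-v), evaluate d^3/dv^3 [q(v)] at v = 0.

From the series, [v^3] q = -1/6; multiply by 3! = 6 to get -1.

-1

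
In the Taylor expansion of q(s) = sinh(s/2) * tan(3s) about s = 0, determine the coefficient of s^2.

Expand each factor separately, then convolve coefficients.
[s^0] = 0;  [s^1] = 0;  [s^2] = 3/2.

3/2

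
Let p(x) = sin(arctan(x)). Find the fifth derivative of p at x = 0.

45

Let u equal the inner series; expand the outer function in u and truncate.
The coefficient of x^5 in the expansion is 3/8, so p^(5)(0) = 5! * (3/8) = 45.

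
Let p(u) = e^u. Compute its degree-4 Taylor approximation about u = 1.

e*(u - 1)^4/24 + e*(u - 1)^3/6 + e*(u - 1)^2/2 + e*(u - 1) + e

Compute the successive derivatives at the expansion point and divide by k!.
[(u - 1)^0] = e;  [(u - 1)^1] = e;  [(u - 1)^2] = e/2;  [(u - 1)^3] = e/6;  [(u - 1)^4] = e/24.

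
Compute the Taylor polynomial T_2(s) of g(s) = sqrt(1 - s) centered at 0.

Use the known series and substitute for the argument.

-s^2/8 - s/2 + 1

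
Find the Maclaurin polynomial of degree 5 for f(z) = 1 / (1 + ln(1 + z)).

-347*z^5/60 + 11*z^4/3 - 7*z^3/3 + 3*z^2/2 - z + 1

Expand as Σ (-1)^k u^k with u equal to the inner function's series.
[z^0] = 1;  [z^1] = -1;  [z^2] = 3/2;  [z^3] = -7/3;  [z^4] = 11/3;  [z^5] = -347/60.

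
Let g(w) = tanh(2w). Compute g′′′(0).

-16

The coefficient of w^3 in the expansion is -8/3, so g′′′(0) = 3! * (-8/3) = -16.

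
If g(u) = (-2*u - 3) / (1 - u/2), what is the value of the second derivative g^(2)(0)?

Multiply each power in the prefactor through the base expansion.
From the series, [u^2] g = -7/4; multiply by 2! = 2 to get -7/2.

-7/2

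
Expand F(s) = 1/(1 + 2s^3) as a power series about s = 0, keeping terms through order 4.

1 - 2*s^3

F(0) = 1
F′(0) = 0
F′′(0) = 0
F′′′(0) = -12
F^(4)(0) = 0
Dividing each by k! gives the coefficients c_0, ..., c_4.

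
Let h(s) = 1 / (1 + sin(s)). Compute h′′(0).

2

Use the geometric series for the reciprocal, then substitute.
The coefficient of s^2 in the expansion is 1, so h′′(0) = 2! * (1) = 2.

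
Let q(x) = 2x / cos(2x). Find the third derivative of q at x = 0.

24

Invert the denominator's series and multiply.
From the series, [x^3] q = 4; multiply by 3! = 6 to get 24.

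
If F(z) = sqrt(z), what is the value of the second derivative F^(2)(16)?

-1/256

The coefficient of (z - 16)^2 in the expansion is -1/512, so F′′(16) = 2! * (-1/512) = -1/256.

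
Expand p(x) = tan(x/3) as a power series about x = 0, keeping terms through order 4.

Differentiate repeatedly and evaluate at the center.
p(0) = 0
p′(0) = 1/3
p′′(0) = 0
p′′′(0) = 2/27
p^(4)(0) = 0
The Taylor polynomial is Σ p^(k)(0)/k! · x^k.

x^3/81 + x/3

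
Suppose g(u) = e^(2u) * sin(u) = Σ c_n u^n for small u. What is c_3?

Take the Cauchy product of the two expansions.
g(0) = 0
g′(0) = 1
g′′(0) = 4
g′′′(0) = 11
The Taylor polynomial is Σ g^(k)(0)/k! · u^k.

11/6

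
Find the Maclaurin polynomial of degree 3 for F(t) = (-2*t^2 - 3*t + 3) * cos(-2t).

6*t^3 - 8*t^2 - 3*t + 3

Shift and add copies of the series according to the polynomial's terms.
[t^0] = 3;  [t^1] = -3;  [t^2] = -8;  [t^3] = 6.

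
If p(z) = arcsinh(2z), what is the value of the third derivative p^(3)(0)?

From the series, [z^3] p = -4/3; multiply by 3! = 6 to get -8.

-8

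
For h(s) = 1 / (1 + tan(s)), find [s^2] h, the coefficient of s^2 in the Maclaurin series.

Use the geometric series for the reciprocal, then substitute.
[s^0] = 1;  [s^1] = -1;  [s^2] = 1.
So c_2 = h′′(0)/2! = 1.

1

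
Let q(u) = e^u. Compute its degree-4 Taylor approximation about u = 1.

q(1) = e
q′(1) = e
q′′(1) = e
q′′′(1) = e
q^(4)(1) = e
Dividing each by k! gives the coefficients c_0, ..., c_4.

e*(u - 1)^4/24 + e*(u - 1)^3/6 + e*(u - 1)^2/2 + e*(u - 1) + e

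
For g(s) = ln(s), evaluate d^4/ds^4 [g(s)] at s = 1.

-6

The coefficient of (s - 1)^4 in the expansion is -1/4, so g^(4)(1) = 4! * (-1/4) = -6.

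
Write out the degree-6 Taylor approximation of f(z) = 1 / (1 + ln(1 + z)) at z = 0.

Write 1/(1+u) = 1 - u + u^2 - u^3 + ... and substitute the series for u.
f(0) = 1
f′(0) = -1
f′′(0) = 3
f′′′(0) = -14
f^(4)(0) = 88
f^(5)(0) = -694
f^(6)(0) = 6578

3289*z^6/360 - 347*z^5/60 + 11*z^4/3 - 7*z^3/3 + 3*z^2/2 - z + 1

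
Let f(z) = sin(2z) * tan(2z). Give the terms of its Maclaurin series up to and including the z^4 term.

8*z^4/3 + 4*z^2

Multiply the two series term by term and collect like powers.
f(0) = 0
f′(0) = 0
f′′(0) = 8
f′′′(0) = 0
f^(4)(0) = 64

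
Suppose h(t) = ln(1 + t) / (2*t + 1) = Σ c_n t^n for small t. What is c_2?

Expand 1/(denominator) as a geometric series and multiply by the numerator's series.
[t^0] = 0;  [t^1] = 1;  [t^2] = -5/2.
So c_2 = h′′(0)/2! = -5/2.

-5/2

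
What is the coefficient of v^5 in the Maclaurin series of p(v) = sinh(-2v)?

Use the known series and substitute for the argument.
[v^0] = 0;  [v^1] = -2;  [v^2] = 0;  [v^3] = -4/3;  [v^4] = 0;  [v^5] = -4/15.

-4/15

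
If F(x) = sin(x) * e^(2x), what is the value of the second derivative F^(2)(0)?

Expand each factor separately, then convolve coefficients.
The coefficient of x^2 in the expansion is 2, so F′′(0) = 2! * (2) = 4.

4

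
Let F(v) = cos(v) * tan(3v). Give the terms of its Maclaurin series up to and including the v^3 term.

Multiply the two series term by term and collect like powers.
F(0) = 0
F′(0) = 3
F′′(0) = 0
F′′′(0) = 45

15*v^3/2 + 3*v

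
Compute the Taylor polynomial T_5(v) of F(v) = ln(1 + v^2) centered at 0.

Use the known series and substitute for the argument.
F(0) = 0
F′(0) = 0
F′′(0) = 2
F′′′(0) = 0
F^(4)(0) = -12
F^(5)(0) = 0

-v^4/2 + v^2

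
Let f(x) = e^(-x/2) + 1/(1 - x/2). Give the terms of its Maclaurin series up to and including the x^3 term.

Expand each term separately and add.
f(0) = 2
f′(0) = 0
f′′(0) = 3/4
f′′′(0) = 5/8

5*x^3/48 + 3*x^2/8 + 2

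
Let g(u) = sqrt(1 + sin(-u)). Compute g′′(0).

Plug the Maclaurin series of the inner function into that of the outer and collect terms.
From the series, [u^2] g = -1/8; multiply by 2! = 2 to get -1/4.

-1/4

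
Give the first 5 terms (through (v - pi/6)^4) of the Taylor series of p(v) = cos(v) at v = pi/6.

Apply the Taylor formula c_k = f^(k)(a)/k!.
p(pi/6) = sqrt(3)/2
p′(pi/6) = -1/2
p′′(pi/6) = -sqrt(3)/2
p′′′(pi/6) = 1/2
p^(4)(pi/6) = sqrt(3)/2

sqrt(3)*(v - pi/6)^4/48 + (v - pi/6)^3/12 - sqrt(3)*(v - pi/6)^2/4 - (v - pi/6)/2 + sqrt(3)/2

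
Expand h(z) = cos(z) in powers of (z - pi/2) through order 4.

(z - pi/2)^3/6 - (z - pi/2)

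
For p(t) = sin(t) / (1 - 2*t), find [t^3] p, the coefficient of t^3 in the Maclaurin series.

Expand 1/(denominator) as a geometric series and multiply by the numerator's series.
p(0) = 0
p′(0) = 1
p′′(0) = 4
p′′′(0) = 23
The Taylor polynomial is Σ p^(k)(0)/k! · t^k.

23/6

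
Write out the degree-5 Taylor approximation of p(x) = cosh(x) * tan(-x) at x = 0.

Expand each factor separately, then convolve coefficients.

-41*x^5/120 - 5*x^3/6 - x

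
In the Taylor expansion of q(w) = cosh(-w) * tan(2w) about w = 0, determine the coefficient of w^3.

11/3

Write out both Maclaurin series and multiply, keeping only the needed powers.
q(0) = 0
q′(0) = 2
q′′(0) = 0
q′′′(0) = 22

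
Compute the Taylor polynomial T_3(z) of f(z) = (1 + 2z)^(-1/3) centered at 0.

-112*z^3/81 + 8*z^2/9 - 2*z/3 + 1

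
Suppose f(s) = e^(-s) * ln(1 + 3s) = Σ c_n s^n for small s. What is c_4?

Take the Cauchy product of the two expansions.
[s^0] = 0;  [s^1] = 3;  [s^2] = -15/2;  [s^3] = 15;  [s^4] = -32.
So c_4 = f^(4)(0)/4! = -32.

-32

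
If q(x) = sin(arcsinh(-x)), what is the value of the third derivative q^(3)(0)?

Let u equal the inner series; expand the outer function in u and truncate.
From the series, [x^3] q = 1/3; multiply by 3! = 6 to get 2.

2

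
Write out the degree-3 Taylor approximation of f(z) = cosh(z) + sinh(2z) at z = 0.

4*z^3/3 + z^2/2 + 2*z + 1

Expand each term separately and add.
[z^0] = 1;  [z^1] = 2;  [z^2] = 1/2;  [z^3] = 4/3.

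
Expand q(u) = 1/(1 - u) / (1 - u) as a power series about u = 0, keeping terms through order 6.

Take the Cauchy product of the two expansions.
q(0) = 1
q′(0) = 2
q′′(0) = 6
q′′′(0) = 24
q^(4)(0) = 120
q^(5)(0) = 720
q^(6)(0) = 5040

7*u^6 + 6*u^5 + 5*u^4 + 4*u^3 + 3*u^2 + 2*u + 1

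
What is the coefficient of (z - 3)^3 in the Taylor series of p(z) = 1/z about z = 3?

[(z - 3)^0] = 1/3;  [(z - 3)^1] = -1/9;  [(z - 3)^2] = 1/27;  [(z - 3)^3] = -1/81.
So c_3 = p′′′(3)/3! = -1/81.

-1/81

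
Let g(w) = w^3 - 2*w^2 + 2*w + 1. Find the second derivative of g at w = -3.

The coefficient of (w + 3)^2 in the expansion is -11, so g′′(-3) = 2! * (-11) = -22.

-22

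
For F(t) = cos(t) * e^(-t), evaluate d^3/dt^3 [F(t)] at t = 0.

2

Write out both Maclaurin series and multiply, keeping only the needed powers.
The coefficient of t^3 in the expansion is 1/3, so F′′′(0) = 3! * (1/3) = 2.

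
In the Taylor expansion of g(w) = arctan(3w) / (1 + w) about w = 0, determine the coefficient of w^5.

Expand each factor separately, then convolve coefficients.
g(0) = 0
g′(0) = 3
g′′(0) = -6
g′′′(0) = -36
g^(4)(0) = 144
g^(5)(0) = 5112
Then c_k = g^(k)(0)/k! gives each Taylor coefficient.

213/5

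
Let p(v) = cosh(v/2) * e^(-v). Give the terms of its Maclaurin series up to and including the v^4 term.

41*v^4/384 - 7*v^3/24 + 5*v^2/8 - v + 1

Take the Cauchy product of the two expansions.
p(0) = 1
p′(0) = -1
p′′(0) = 5/4
p′′′(0) = -7/4
p^(4)(0) = 41/16
The Taylor polynomial is Σ p^(k)(0)/k! · v^k.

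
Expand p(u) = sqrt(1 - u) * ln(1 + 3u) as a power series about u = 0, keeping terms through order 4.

-195*u^4/8 + 87*u^3/8 - 6*u^2 + 3*u

Expand each factor separately, then convolve coefficients.
p(0) = 0
p′(0) = 3
p′′(0) = -12
p′′′(0) = 261/4
p^(4)(0) = -585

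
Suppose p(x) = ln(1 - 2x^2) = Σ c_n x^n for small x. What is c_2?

-2

p(0) = 0
p′(0) = 0
p′′(0) = -4
So c_2 = p′′(0)/2! = -2.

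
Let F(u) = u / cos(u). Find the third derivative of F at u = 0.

Divide the numerator series by the denominator series (power-series long division).
From the series, [u^3] F = 1/2; multiply by 3! = 6 to get 3.

3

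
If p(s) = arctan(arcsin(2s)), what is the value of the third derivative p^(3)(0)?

Let u equal the inner series; expand the outer function in u and truncate.
From the series, [s^3] p = -4/3; multiply by 3! = 6 to get -8.

-8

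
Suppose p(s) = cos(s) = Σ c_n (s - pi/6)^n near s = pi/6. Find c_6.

p(pi/6) = sqrt(3)/2
p′(pi/6) = -1/2
p′′(pi/6) = -sqrt(3)/2
p′′′(pi/6) = 1/2
p^(4)(pi/6) = sqrt(3)/2
p^(5)(pi/6) = -1/2
p^(6)(pi/6) = -sqrt(3)/2
So c_6 = p^(6)(pi/6)/6! = -sqrt(3)/1440.

-sqrt(3)/1440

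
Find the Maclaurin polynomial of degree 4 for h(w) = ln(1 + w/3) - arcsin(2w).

Add the two expansions coefficient-wise.
h(0) = 0
h′(0) = -5/3
h′′(0) = -1/9
h′′′(0) = -214/27
h^(4)(0) = -2/27
The Taylor polynomial is Σ h^(k)(0)/k! · w^k.

-w^4/324 - 107*w^3/81 - w^2/18 - 5*w/3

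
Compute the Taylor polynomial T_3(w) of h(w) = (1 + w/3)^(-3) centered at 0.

-10*w^3/27 + 2*w^2/3 - w + 1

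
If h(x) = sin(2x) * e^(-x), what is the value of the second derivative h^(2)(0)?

Multiply the two series term by term and collect like powers.
From the series, [x^2] h = -2; multiply by 2! = 2 to get -4.

-4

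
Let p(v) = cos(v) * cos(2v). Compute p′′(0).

-5

Multiply the two series term by term and collect like powers.
From the series, [v^2] p = -5/2; multiply by 2! = 2 to get -5.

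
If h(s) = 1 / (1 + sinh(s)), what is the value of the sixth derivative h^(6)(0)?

1232

Write 1/(1+u) = 1 - u + u^2 - u^3 + ... and substitute the series for u.
The coefficient of s^6 in the expansion is 77/45, so h^(6)(0) = 6! * (77/45) = 1232.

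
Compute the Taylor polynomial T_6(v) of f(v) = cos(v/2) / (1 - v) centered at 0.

Write out both Maclaurin series and multiply, keeping only the needed powers.
f(0) = 1
f′(0) = 1
f′′(0) = 7/4
f′′′(0) = 21/4
f^(4)(0) = 337/16
f^(5)(0) = 1685/16
f^(6)(0) = 40439/64
The Taylor polynomial is Σ f^(k)(0)/k! · v^k.

40439*v^6/46080 + 337*v^5/384 + 337*v^4/384 + 7*v^3/8 + 7*v^2/8 + v + 1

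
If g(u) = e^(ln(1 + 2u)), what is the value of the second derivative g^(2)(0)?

0

Substitute the inner expansion into the outer series and collect powers.
The coefficient of u^2 in the expansion is 0, so g′′(0) = 2! * (0) = 0.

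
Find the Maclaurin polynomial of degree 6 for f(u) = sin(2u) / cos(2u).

Divide the numerator series by the denominator series (power-series long division).
f(0) = 0
f′(0) = 2
f′′(0) = 0
f′′′(0) = 16
f^(4)(0) = 0
f^(5)(0) = 512
f^(6)(0) = 0

64*u^5/15 + 8*u^3/3 + 2*u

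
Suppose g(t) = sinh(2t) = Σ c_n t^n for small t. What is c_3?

Apply the Taylor formula c_k = f^(k)(a)/k!.
g(0) = 0
g′(0) = 2
g′′(0) = 0
g′′′(0) = 8
The Taylor polynomial is Σ g^(k)(0)/k! · t^k.

4/3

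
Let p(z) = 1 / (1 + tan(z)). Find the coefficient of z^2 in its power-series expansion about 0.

1

Expand as Σ (-1)^k u^k with u equal to the inner function's series.
[z^0] = 1;  [z^1] = -1;  [z^2] = 1.
So c_2 = p′′(0)/2! = 1.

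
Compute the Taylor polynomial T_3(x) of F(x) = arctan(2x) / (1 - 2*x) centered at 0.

Use 1/(1 - r) = Σ r^k on the denominator, then take the Cauchy product.

16*x^3/3 + 4*x^2 + 2*x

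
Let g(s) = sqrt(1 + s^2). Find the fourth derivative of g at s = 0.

-3

From the series, [s^4] g = -1/8; multiply by 4! = 24 to get -3.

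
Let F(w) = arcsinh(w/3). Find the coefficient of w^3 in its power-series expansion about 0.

-1/162

F(0) = 0
F′(0) = 1/3
F′′(0) = 0
F′′′(0) = -1/27
Then c_k = F^(k)(0)/k! gives each Taylor coefficient.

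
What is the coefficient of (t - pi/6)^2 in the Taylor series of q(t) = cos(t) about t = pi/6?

-sqrt(3)/4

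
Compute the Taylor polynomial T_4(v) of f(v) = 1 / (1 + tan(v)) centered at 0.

Write 1/(1+u) = 1 - u + u^2 - u^3 + ... and substitute the series for u.
f(0) = 1
f′(0) = -1
f′′(0) = 2
f′′′(0) = -8
f^(4)(0) = 40
The Taylor polynomial is Σ f^(k)(0)/k! · v^k.

5*v^4/3 - 4*v^3/3 + v^2 - v + 1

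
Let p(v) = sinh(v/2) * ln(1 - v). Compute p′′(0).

Expand each factor separately, then convolve coefficients.
The coefficient of v^2 in the expansion is -1/2, so p′′(0) = 2! * (-1/2) = -1.

-1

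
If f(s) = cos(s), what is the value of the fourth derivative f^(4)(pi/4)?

sqrt(2)/2

The coefficient of (s - pi/4)^4 in the expansion is sqrt(2)/48, so f^(4)(pi/4) = 4! * (sqrt(2)/48) = sqrt(2)/2.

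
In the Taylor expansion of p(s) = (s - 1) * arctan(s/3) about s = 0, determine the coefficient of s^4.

Multiply each power in the prefactor through the base expansion.
[s^0] = 0;  [s^1] = -1/3;  [s^2] = 1/3;  [s^3] = 1/81;  [s^4] = -1/81.
So c_4 = p^(4)(0)/4! = -1/81.

-1/81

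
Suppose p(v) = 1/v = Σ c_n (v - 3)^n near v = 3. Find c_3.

p(3) = 1/3
p′(3) = -1/9
p′′(3) = 2/27
p′′′(3) = -2/27
So c_3 = p′′′(3)/3! = -1/81.

-1/81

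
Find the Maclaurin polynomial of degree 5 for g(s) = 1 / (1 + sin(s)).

Write 1/(1+u) = 1 - u + u^2 - u^3 + ... and substitute the series for u.
g(0) = 1
g′(0) = -1
g′′(0) = 2
g′′′(0) = -5
g^(4)(0) = 16
g^(5)(0) = -61
The Taylor polynomial is Σ g^(k)(0)/k! · s^k.

-61*s^5/120 + 2*s^4/3 - 5*s^3/6 + s^2 - s + 1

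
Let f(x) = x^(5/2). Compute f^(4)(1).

From the series, [(x - 1)^4] f = -5/128; multiply by 4! = 24 to get -15/16.

-15/16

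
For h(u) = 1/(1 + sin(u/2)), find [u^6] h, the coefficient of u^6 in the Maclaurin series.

Let u equal the inner series; expand the outer function in u and truncate.
h(0) = 1
h′(0) = -1/2
h′′(0) = 1/2
h′′′(0) = -5/8
h^(4)(0) = 1
h^(5)(0) = -61/32
h^(6)(0) = 17/4
The Taylor polynomial is Σ h^(k)(0)/k! · u^k.

17/2880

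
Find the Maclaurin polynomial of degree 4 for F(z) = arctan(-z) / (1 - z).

-2*z^4/3 - 2*z^3/3 - z^2 - z

Expand 1/(denominator) as a geometric series and multiply by the numerator's series.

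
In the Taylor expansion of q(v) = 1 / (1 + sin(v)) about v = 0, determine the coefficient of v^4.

Expand as Σ (-1)^k u^k with u equal to the inner function's series.
q(0) = 1
q′(0) = -1
q′′(0) = 2
q′′′(0) = -5
q^(4)(0) = 16

2/3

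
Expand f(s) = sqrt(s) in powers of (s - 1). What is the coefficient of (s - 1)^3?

f(1) = 1
f′(1) = 1/2
f′′(1) = -1/4
f′′′(1) = 3/8
So c_3 = f′′′(1)/3! = 1/16.

1/16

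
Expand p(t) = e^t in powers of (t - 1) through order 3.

e*(t - 1)^3/6 + e*(t - 1)^2/2 + e*(t - 1) + e

Apply the Taylor formula c_k = f^(k)(a)/k!.
p(1) = e
p′(1) = e
p′′(1) = e
p′′′(1) = e
The Taylor polynomial is Σ p^(k)(1)/k! · (t - 1)^k.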